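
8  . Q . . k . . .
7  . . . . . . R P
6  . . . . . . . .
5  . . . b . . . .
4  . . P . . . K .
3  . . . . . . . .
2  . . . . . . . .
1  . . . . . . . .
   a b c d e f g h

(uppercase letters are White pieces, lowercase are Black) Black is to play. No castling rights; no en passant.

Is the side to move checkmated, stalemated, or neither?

Black to move; black king on e8.
In check: yes, from the white queen on b8.
King squares — d7: attacked by Rg7; e7: attacked by Rg7; f7: attacked by Rg7; d8: attacked by Qb8; f8: attacked by Qb8.
Legal moves for Black: none.
In check with no legal moves → checkmate.

checkmate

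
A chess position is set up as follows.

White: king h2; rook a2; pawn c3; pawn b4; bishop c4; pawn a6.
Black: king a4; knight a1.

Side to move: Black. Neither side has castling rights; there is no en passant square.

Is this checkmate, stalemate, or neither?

Black to move; black king on a4.
In check: yes, from the white rook on a2.
King squares — a3: attacked by Ra2; b3: attacked by Bc4; b4: attacked by Pc3; a5: attacked by Ra2; b5: attacked by Bc4.
Legal moves for Black: none.
In check with no legal moves → checkmate.

checkmate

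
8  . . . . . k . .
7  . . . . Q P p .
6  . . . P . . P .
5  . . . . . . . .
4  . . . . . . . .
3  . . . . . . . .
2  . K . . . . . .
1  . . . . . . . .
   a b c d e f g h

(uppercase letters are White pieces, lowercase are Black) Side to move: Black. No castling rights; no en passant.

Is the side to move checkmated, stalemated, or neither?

Black to move; black king on f8.
In check: yes, from the white queen on e7.
King squares — e7: attacked by Pd6; f7: attacked by Pg6; g7: own pawn; e8: attacked by Qe7; g8: attacked by Pf7.
Legal moves for Black: none.
In check with no legal moves → checkmate.

checkmate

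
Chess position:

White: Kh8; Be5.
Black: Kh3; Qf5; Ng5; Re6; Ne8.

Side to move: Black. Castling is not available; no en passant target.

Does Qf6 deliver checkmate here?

After Qf6: white king on h8; in check: yes, from the black queen on f6.
White has 2 legal replies: Kg8, Bxf6.
In check but a legal move exists → not checkmate.

no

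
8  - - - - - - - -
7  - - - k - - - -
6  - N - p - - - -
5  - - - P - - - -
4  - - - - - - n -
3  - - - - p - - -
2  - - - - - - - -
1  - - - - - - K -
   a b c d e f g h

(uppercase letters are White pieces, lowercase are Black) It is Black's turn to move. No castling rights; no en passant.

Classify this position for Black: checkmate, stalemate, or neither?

neither

Black to move; black king on d7.
In check: yes, from the white knight on b6.
Legal moves for Black: Ke8, Kd8, Ke7, Kc7.
Black is in check but has 4 legal moves → neither.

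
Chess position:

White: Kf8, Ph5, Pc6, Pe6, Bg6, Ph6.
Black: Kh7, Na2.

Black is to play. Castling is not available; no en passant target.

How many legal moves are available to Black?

2

Black to move; king on h7.
In check: yes, from the white bishop on g6.
Legal moves: Kh8, Kxh6.
Count: 2.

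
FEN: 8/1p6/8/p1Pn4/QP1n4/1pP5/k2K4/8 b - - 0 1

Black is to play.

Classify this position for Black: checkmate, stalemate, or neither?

Black to move; black king on a2.
In check: yes, from the white queen on a4.
Legal moves for Black: Kb2, Kb1.
Black is in check but has 2 legal moves → neither.

neither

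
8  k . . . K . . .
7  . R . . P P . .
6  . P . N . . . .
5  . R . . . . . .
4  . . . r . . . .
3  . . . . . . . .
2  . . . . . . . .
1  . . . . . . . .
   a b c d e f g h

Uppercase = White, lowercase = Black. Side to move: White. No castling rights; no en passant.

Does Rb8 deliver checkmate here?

After Rb8: black king on a8; in check: yes, from the white rook on b8.
Black has 1 legal reply: Kxb8.
In check but a legal move exists → not checkmate.

no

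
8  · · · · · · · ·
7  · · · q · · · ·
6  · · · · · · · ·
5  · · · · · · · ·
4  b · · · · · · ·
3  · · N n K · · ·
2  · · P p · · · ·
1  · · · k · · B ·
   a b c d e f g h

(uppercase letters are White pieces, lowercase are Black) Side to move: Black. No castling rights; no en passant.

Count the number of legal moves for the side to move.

Black to move; king on d1.
In check: yes, from the white knight on c3.
Legal moves: Kxc2, Ke1, Kc1.
Count: 3.

3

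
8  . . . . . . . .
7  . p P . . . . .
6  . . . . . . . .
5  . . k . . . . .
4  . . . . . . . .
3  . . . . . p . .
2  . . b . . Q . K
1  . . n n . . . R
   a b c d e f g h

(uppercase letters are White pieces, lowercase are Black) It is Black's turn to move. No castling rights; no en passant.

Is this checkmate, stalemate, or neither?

neither

Black to move; black king on c5.
In check: yes, from the white queen on f2.
King squares — b4: available; c4: available; d4: attacked by Qf2; b5: available; d5: available; b6: attacked by Qf2; c6: available; d6: available.
Legal moves for Black: Kd6, Kc6, Kd5, Kb5, Kc4, Kb4, Ne3, Nxf2.
Black is in check but has 8 legal moves → neither.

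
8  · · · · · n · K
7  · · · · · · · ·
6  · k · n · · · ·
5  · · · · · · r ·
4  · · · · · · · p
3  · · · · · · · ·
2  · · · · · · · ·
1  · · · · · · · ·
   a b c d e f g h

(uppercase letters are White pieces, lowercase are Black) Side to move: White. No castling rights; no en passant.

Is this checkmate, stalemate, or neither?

White to move; white king on h8.
In check: no.
King squares — g7: attacked by Rg5; h7: attacked by Nf8; g8: attacked by Rg5.
Legal moves for White: none.
Not in check and no legal moves → stalemate.

stalemate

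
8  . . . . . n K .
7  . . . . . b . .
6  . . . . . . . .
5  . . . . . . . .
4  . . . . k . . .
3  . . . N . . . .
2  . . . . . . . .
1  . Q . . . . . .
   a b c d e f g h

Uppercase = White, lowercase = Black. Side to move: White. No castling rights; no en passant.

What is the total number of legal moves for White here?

4

White to move; king on g8.
In check: yes, from the black bishop on f7.
Legal moves: Kh8, Kxf8, Kg7, Kxf7.
Count: 4.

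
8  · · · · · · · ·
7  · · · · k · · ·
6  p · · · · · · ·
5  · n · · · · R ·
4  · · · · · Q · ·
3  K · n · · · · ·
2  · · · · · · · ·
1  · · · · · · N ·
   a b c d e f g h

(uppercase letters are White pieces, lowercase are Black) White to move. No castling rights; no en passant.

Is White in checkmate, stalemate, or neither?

White to move; white king on a3.
In check: yes, from the black knight on b5.
King squares — a2: attacked by Nc3; b2: available; b3: available; a4: attacked by Nc3; b4: available.
Legal moves for White: Kb4, Kb3, Kb2, Rxb5.
White is in check but has 4 legal moves → neither.

neither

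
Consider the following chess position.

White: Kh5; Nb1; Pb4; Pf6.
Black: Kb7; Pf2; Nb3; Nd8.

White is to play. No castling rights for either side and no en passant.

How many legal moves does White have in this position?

White to move; king on h5.
In check: no.
Legal moves: Kh6, Kg6, Kg5, Kh4, Kg4, Nc3, Na3, Nd2, f7, b5.
Count: 10.

10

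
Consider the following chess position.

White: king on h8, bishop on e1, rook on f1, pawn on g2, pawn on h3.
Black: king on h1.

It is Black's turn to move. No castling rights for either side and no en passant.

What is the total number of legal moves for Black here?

2

Black to move; king on h1.
In check: yes, from the white rook on f1.
Legal moves: Kh2, Kxg2.
Count: 2.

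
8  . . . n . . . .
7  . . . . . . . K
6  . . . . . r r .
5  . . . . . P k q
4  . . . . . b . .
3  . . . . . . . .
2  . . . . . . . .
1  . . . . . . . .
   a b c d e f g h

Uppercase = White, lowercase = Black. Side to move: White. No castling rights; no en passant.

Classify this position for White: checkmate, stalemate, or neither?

checkmate

White to move; white king on h7.
In check: yes, from the black queen on h5.
King squares — g6: attacked by Kg5; h6: attacked by Kg5; g7: attacked by Rg6; g8: attacked by Rg6; h8: attacked by Qh5.
Legal moves for White: none.
In check with no legal moves → checkmate.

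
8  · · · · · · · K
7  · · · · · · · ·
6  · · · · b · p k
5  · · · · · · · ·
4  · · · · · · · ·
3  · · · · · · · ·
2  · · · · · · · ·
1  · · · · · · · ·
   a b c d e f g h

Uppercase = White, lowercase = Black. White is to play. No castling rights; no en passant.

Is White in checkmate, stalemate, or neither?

stalemate

White to move; white king on h8.
In check: no.
King squares — g7: attacked by Kh6; h7: attacked by Kh6; g8: attacked by Be6.
Legal moves for White: none.
Not in check and no legal moves → stalemate.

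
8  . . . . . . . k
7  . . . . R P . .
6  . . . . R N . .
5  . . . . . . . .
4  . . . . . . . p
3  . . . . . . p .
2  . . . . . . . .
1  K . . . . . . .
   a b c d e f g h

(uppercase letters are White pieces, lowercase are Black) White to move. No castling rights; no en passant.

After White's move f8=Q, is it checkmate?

yes

After f8=Q: black king on h8; in check: yes, from the white queen on f8.
King squares — g7: attacked by Re7; h7: attacked by Nf6; g8: attacked by Nf6.
Black has no legal moves → checkmate.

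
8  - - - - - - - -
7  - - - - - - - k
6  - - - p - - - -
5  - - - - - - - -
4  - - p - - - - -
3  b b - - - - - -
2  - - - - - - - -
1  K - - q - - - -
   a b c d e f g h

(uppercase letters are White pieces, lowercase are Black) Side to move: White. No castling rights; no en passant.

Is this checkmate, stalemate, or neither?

checkmate

White to move; white king on a1.
In check: yes, from the black queen on d1.
King squares — b1: attacked by Qd1; a2: attacked by Bb3; b2: attacked by Ba3.
Legal moves for White: none.
In check with no legal moves → checkmate.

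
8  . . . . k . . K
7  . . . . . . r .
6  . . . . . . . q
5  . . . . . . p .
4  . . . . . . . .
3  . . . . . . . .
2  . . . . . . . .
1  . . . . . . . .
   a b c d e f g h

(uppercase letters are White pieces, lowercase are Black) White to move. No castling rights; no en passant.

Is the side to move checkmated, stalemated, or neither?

White to move; white king on h8.
In check: yes, from the black queen on h6.
King squares — g7: attacked by Qh6; h7: attacked by Qh6; g8: attacked by Rg7.
Legal moves for White: none.
In check with no legal moves → checkmate.

checkmate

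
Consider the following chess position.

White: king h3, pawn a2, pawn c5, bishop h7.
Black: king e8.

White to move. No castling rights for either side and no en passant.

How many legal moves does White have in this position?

White to move; king on h3.
In check: no.
Legal moves: Bg8, Bg6+, Bf5, Be4, Bd3, Bc2, Bb1, Kh4, Kg4, Kg3, Kh2, Kg2, c6, a3, a4.
Count: 15.

15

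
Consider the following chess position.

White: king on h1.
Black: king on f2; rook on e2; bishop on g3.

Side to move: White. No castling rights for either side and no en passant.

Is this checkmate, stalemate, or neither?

stalemate

White to move; white king on h1.
In check: no.
King squares — g1: attacked by Kf2; g2: attacked by Kf2; h2: attacked by Bg3.
Legal moves for White: none.
Not in check and no legal moves → stalemate.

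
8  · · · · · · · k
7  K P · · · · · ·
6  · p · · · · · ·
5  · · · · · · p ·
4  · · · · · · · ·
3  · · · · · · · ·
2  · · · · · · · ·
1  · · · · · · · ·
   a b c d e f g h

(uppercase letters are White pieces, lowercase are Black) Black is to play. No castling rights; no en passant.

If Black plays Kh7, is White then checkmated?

After Kh7: white king on a7; in check: no.
White is not in check, so this cannot be checkmate.

no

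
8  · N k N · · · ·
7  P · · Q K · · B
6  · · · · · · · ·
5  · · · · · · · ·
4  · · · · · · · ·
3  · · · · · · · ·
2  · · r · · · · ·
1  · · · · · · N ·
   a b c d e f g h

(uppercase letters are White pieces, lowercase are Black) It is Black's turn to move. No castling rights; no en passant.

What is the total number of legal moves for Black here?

Black to move; king on c8.
In check: yes, from the white queen on d7.
Legal moves: none.
Count: 0.

0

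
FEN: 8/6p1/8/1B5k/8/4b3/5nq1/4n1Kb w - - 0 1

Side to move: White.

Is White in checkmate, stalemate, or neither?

White to move; white king on g1.
In check: yes, from the black queen on g2.
King squares — f1: attacked by Qg2; h1: attacked by Nf2; f2: attacked by Qg2; g2: attacked by Ne1; h2: attacked by Qg2.
Legal moves for White: none.
In check with no legal moves → checkmate.

checkmate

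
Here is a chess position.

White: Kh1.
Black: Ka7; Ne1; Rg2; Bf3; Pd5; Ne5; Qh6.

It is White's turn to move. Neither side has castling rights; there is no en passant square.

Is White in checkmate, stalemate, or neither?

White to move; white king on h1.
In check: yes, from the black queen on h6.
King squares — g1: attacked by Rg2; g2: attacked by Ne1; h2: attacked by Rg2.
Legal moves for White: none.
In check with no legal moves → checkmate.

checkmate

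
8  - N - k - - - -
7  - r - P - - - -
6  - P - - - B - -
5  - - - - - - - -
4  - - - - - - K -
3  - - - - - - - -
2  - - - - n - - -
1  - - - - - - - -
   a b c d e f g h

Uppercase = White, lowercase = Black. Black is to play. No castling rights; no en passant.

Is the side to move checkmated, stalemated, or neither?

Black to move; black king on d8.
In check: yes, from the white bishop on f6.
King squares — c7: attacked by Pb6; d7: attacked by Nb8; e7: attacked by Bf6; c8: attacked by Pd7; e8: attacked by Pd7.
Legal moves for Black: none.
In check with no legal moves → checkmate.

checkmate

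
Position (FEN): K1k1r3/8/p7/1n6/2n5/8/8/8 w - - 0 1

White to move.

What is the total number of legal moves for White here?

White to move; king on a8.
In check: no.
Legal moves: none.
Count: 0.

0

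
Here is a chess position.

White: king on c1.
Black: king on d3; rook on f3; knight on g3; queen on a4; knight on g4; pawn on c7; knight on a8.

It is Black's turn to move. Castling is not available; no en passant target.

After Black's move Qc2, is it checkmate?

yes

After Qc2: white king on c1; in check: yes, from the black queen on c2.
King squares — b1: attacked by Qc2; d1: attacked by Qc2; b2: attacked by Qc2; c2: attacked by Kd3; d2: attacked by Qc2.
White has no legal moves → checkmate.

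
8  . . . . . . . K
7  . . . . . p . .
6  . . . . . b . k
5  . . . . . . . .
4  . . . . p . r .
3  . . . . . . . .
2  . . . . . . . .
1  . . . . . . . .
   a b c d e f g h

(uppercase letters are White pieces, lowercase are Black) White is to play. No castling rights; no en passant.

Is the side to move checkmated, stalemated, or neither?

checkmate

White to move; white king on h8.
In check: yes, from the black bishop on f6.
King squares — g7: attacked by Rg4; h7: attacked by Kh6; g8: attacked by Rg4.
Legal moves for White: none.
In check with no legal moves → checkmate.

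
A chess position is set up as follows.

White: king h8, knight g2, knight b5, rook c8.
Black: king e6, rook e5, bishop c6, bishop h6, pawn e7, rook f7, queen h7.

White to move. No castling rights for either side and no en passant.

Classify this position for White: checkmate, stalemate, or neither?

White to move; white king on h8.
In check: yes, from the black queen on h7.
King squares — g7: attacked by Bh6; h7: attacked by Rf7; g8: attacked by Qh7.
Legal moves for White: none.
In check with no legal moves → checkmate.

checkmate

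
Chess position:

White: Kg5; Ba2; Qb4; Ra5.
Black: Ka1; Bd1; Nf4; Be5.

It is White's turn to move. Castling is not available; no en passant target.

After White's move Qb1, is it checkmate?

After Qb1: black king on a1; in check: yes, from the white queen on b1.
King squares — b1: attacked by Ba2; a2: attacked by Qb1; b2: attacked by Qb1.
Black has no legal moves → checkmate.

yes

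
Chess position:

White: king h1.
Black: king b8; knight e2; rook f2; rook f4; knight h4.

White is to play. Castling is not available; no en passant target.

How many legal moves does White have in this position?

White to move; king on h1.
In check: no.
Legal moves: none.
Count: 0.

0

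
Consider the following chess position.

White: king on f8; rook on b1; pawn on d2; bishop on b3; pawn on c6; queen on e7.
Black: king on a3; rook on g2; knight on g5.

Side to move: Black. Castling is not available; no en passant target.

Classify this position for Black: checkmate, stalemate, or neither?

Black to move; black king on a3.
In check: yes, from the white queen on e7.
King squares — a2: attacked by Bb3; b2: attacked by Rb1; b3: attacked by Rb1; a4: attacked by Bb3; b4: attacked by Qe7.
Legal moves for Black: none.
In check with no legal moves → checkmate.

checkmate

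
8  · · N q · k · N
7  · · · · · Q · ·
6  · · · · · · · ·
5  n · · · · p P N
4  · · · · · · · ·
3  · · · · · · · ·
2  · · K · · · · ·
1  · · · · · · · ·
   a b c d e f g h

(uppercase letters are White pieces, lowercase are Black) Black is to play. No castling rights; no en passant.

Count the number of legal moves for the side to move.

Black to move; king on f8.
In check: yes, from the white queen on f7.
Legal moves: none.
Count: 0.

0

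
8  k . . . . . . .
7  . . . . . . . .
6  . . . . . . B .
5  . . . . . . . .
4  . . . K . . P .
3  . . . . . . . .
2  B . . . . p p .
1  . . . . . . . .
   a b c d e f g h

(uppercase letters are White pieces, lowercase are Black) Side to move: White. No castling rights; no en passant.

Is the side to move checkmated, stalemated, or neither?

neither

White to move; white king on d4.
In check: no.
Legal moves for White include: Be8, Bh7, Bgf7, Bh5, Bf5, Be4+, Bd3, Bc2, Bgb1, Ke5, Kd5, Kc5, Ke4, Kc4, Ke3, Kd3, Kc3, Bg8, ... (list truncated; more exist).
White has legal moves and is not in check → neither.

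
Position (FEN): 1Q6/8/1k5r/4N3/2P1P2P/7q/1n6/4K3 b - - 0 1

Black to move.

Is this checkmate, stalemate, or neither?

Black to move; black king on b6.
In check: yes, from the white queen on b8.
Legal moves for Black: Ka6, Kc5, Ka5.
Black is in check but has 3 legal moves → neither.

neither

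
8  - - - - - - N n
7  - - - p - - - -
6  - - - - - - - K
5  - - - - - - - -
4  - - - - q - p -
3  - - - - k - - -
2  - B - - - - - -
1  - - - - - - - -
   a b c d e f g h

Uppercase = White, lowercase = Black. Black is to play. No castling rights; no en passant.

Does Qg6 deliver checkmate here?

After Qg6: white king on h6; in check: yes, from the black queen on g6.
King squares — g5: attacked by Qg6; h5: attacked by Qg6; g6: attacked by Nh8; g7: attacked by Qg6; h7: attacked by Qg6.
White has no legal moves → checkmate.

yes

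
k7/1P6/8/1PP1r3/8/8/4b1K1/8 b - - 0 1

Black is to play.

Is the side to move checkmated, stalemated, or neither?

Black to move; black king on a8.
In check: yes, from the white pawn on b7.
Legal moves for Black: Kb8, Kxb7, Ka7.
Black is in check but has 3 legal moves → neither.

neither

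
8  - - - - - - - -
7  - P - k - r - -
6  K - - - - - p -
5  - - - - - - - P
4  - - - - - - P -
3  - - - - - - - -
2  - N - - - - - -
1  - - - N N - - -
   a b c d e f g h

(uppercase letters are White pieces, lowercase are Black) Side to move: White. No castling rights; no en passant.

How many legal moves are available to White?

White to move; king on a6.
In check: no.
Legal moves: Ka7, Kb6, Kb5, Ka5, Nc4, Na4, Nbd3, Nf3, Ned3, Ng2, Nc2, Ne3, Nc3, Nf2, hxg6, b8=Q, b8=R, b8=B, b8=N+, h6, g5.
Count: 21.

21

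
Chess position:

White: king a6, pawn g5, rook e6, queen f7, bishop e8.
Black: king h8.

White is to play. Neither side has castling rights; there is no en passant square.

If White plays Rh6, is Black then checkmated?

After Rh6: black king on h8; in check: yes, from the white rook on h6.
King squares — g7: attacked by Qf7; h7: attacked by Rh6; g8: attacked by Qf7.
Black has no legal moves → checkmate.

yes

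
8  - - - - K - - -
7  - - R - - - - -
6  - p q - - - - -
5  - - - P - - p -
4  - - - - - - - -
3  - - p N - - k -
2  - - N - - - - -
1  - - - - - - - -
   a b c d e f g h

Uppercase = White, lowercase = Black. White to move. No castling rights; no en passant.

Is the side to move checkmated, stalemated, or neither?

neither

White to move; white king on e8.
In check: yes, from the black queen on c6.
King squares — d7: attacked by Qc6; e7: available; f7: available; d8: available; f8: available.
Legal moves for White: Kf8, Kd8, Kf7, Ke7, Rd7, Rxc6, dxc6.
White is in check but has 7 legal moves → neither.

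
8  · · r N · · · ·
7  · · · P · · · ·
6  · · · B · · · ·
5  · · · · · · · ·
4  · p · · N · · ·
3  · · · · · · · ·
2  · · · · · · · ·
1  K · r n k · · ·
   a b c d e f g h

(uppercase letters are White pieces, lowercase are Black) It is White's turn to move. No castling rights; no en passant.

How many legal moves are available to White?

1

White to move; king on a1.
In check: yes, from the black rook on c1.
Legal moves: Ka2.
Count: 1.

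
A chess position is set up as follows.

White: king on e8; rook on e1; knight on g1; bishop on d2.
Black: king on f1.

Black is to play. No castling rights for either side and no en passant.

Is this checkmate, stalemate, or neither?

Black to move; black king on f1.
In check: yes, from the white rook on e1.
King squares — e1: attacked by Bd2; g1: attacked by Re1; e2: attacked by Re1; f2: available; g2: available.
Legal moves for Black: Kg2, Kf2.
Black is in check but has 2 legal moves → neither.

neither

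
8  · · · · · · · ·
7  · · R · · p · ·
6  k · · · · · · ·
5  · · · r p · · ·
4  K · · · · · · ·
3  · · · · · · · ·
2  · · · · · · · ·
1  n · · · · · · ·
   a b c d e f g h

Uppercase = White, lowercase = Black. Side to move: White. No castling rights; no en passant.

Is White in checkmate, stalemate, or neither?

White to move; white king on a4.
In check: no.
Legal moves for White: Rc8, Rxf7, Re7, Rd7, Rb7, Ra7+, Rc6+, Rc5, Rc4, Rc3, Rc2, Rc1, Kb4, Ka3.
White has 14 legal moves and is not in check → neither.

neither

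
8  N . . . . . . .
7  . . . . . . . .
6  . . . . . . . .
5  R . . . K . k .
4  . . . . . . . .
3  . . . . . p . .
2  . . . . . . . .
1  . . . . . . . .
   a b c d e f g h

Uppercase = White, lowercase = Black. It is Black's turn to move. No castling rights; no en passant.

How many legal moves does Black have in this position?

6

Black to move; king on g5.
In check: no.
Legal moves: Kh6, Kg6, Kh5, Kh4, Kg4, f2.
Count: 6.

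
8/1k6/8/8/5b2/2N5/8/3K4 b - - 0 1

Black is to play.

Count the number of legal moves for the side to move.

19

Black to move; king on b7.
In check: no.
Legal moves: Kc8, Kb8, Ka8, Kc7, Ka7, Kc6, Kb6, Ka6, Bb8, Bc7, Bh6, Bd6, Bg5, Be5, Bg3, Be3, Bh2, Bd2, Bc1.
Count: 19.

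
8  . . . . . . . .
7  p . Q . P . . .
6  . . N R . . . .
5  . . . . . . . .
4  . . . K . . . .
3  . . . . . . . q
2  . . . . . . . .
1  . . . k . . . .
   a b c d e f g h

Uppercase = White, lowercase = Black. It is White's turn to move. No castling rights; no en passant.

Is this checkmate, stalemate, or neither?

neither

White to move; white king on d4.
In check: no.
Legal moves for White include: Qd8, Qc8, Qb8, Qd7, Qb7, Qxa7, Qb6, Qa5, Rd8, Rd7, Rh6, Rg6, Rf6, Re6, Rd5, Nd8, Nb8, Nxa7, ... (list truncated; more exist).
White has legal moves and is not in check → neither.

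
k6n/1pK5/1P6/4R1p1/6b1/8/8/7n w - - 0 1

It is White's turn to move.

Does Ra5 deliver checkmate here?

After Ra5: black king on a8; in check: yes, from the white rook on a5.
King squares — a7: attacked by Ra5; b7: own pawn; b8: attacked by Kc7.
Black has no legal moves → checkmate.

yes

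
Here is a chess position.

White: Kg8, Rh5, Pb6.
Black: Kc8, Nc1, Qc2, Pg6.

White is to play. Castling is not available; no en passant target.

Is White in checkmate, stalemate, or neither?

neither

White to move; white king on g8.
In check: no.
Legal moves for White include: Kh8, Kf8, Kh7, Kg7, Kf7, Rh8, Rh7, Rh6, Rg5, Rf5, Re5, Rd5, Rc5+, Rb5, Ra5, Rh4, Rh3, Rh2, ... (list truncated; more exist).
White has legal moves and is not in check → neither.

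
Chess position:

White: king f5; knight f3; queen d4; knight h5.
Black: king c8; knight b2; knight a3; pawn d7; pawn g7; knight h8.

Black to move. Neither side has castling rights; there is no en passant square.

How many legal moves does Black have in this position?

Black to move; king on c8.
In check: no.
Legal moves: Nf7, Ng6, Kd8, Kb8, Kc7, Kb7, Nb5, Nac4, Nc2, Nb1, Nbc4, Na4, Nd3, Nd1, g6+, d6, g5, d5.
Count: 18.

18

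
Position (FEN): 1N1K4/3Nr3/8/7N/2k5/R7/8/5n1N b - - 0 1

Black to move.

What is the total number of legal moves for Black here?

Black to move; king on c4.
In check: no.
Legal moves: Re8+, Rh7, Rg7, Rf7, Rxd7+, Re6, Re5, Re4, Re3, Re2, Re1, Kd5, Kb5, Kd4, Kb4, Ng3, Ne3, Nh2, Nd2.
Count: 19.

19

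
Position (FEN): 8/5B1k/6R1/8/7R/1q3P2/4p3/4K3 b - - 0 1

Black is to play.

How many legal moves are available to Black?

Black to move; king on h7.
In check: yes, from the white rook on h4.
Legal moves: none.
Count: 0.

0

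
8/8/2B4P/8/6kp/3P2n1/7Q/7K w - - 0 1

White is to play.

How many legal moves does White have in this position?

White to move; king on h1.
In check: yes, from the black knight on g3.
Legal moves: Kg2, Kg1, Qxg3+.
Count: 3.

3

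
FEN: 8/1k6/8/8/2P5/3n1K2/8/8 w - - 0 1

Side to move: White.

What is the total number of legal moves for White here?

White to move; king on f3.
In check: no.
Legal moves: Kg4, Ke4, Kg3, Ke3, Kg2, Ke2, c5.
Count: 7.

7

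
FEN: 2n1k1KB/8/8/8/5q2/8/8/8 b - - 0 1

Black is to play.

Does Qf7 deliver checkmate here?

yes

After Qf7: white king on g8; in check: yes, from the black queen on f7.
King squares — f7: attacked by Ke8; g7: attacked by Qf7; h7: attacked by Qf7; f8: attacked by Qf7; h8: own bishop.
White has no legal moves → checkmate.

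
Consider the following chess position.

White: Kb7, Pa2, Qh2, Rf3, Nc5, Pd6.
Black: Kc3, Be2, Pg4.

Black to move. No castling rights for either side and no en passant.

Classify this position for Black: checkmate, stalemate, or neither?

neither

Black to move; black king on c3.
In check: yes, from the white rook on f3.
Legal moves for Black: Kd4, Kc4, Kb4, Kd2, Kc2, Kb2, Bxf3+, Bd3, gxf3.
Black is in check but has 9 legal moves → neither.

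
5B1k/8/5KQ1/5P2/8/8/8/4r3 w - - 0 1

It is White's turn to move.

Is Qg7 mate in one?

After Qg7: black king on h8; in check: yes, from the white queen on g7.
King squares — g7: attacked by Kf6; h7: attacked by Qg7; g8: attacked by Qg7.
Black has no legal moves → checkmate.

yes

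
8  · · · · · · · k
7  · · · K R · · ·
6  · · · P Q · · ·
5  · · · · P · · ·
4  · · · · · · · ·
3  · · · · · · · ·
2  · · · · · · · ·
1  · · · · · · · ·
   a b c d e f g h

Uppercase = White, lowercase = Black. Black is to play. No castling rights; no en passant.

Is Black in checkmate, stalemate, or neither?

stalemate

Black to move; black king on h8.
In check: no.
King squares — g7: attacked by Re7; h7: attacked by Re7; g8: attacked by Qe6.
Legal moves for Black: none.
Not in check and no legal moves → stalemate.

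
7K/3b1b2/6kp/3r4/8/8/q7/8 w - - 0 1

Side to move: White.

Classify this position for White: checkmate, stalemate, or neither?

stalemate

White to move; white king on h8.
In check: no.
King squares — g7: attacked by Kg6; h7: attacked by Kg6; g8: attacked by Bf7.
Legal moves for White: none.
Not in check and no legal moves → stalemate.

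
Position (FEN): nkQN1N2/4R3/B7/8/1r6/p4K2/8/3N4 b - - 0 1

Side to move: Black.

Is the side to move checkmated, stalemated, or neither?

Black to move; black king on b8.
In check: yes, from the white queen on c8.
King squares — a7: attacked by Re7; b7: attacked by Ba6; c7: attacked by Re7; a8: own knight; c8: attacked by Ba6.
Legal moves for Black: none.
In check with no legal moves → checkmate.

checkmate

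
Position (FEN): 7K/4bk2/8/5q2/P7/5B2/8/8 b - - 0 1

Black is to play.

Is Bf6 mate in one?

yes

After Bf6: white king on h8; in check: yes, from the black bishop on f6.
King squares — g7: attacked by Bf6; h7: attacked by Qf5; g8: attacked by Kf7.
White has no legal moves → checkmate.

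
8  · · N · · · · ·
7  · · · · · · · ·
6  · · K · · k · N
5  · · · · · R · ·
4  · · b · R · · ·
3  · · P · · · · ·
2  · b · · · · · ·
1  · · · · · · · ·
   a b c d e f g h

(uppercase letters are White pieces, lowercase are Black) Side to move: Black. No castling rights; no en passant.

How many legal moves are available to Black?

Black to move; king on f6.
In check: yes, from the white rook on f5.
Legal moves: Kg7, Kg6.
Count: 2.

2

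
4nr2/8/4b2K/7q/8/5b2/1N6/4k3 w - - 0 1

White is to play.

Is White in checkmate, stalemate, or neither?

White to move; white king on h6.
In check: yes, from the black queen on h5.
King squares — g5: attacked by Qh5; h5: attacked by Bf3; g6: attacked by Qh5; g7: attacked by Ne8; h7: attacked by Qh5.
Legal moves for White: none.
In check with no legal moves → checkmate.

checkmate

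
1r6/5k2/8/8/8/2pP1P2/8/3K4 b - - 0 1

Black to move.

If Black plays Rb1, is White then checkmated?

After Rb1: white king on d1; in check: yes, from the black rook on b1.
White has 2 legal replies: Ke2, Kc2.
In check but a legal move exists → not checkmate.

no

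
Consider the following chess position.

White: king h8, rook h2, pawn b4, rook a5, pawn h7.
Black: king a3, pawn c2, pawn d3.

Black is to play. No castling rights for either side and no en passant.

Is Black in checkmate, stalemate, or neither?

neither

Black to move; black king on a3.
In check: yes, from the white rook on a5.
Legal moves for Black: Kxb4, Kb3, Kb2.
Black is in check but has 3 legal moves → neither.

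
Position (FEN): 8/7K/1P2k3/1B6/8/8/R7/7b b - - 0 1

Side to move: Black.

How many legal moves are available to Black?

14

Black to move; king on e6.
In check: no.
Legal moves: Kf7, Ke7, Kf6, Kd6, Kf5, Ke5, Kd5, Ba8, Bb7, Bc6, Bd5, Be4+, Bf3, Bg2.
Count: 14.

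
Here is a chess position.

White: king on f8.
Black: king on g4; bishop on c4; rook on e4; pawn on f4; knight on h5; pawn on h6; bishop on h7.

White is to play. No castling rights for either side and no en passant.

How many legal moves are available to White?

White to move; king on f8.
In check: no.
Legal moves: none.
Count: 0.

0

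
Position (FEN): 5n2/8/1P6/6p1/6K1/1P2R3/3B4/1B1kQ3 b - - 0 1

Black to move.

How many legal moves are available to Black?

0

Black to move; king on d1.
In check: yes, from the white queen on e1.
Legal moves: none.
Count: 0.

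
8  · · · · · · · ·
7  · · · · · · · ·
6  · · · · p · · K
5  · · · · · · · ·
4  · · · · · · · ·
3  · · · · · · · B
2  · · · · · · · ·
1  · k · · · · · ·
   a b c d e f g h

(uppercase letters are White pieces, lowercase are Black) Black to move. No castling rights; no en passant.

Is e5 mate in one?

no

After e5: white king on h6; in check: no.
White is not in check, so this cannot be checkmate.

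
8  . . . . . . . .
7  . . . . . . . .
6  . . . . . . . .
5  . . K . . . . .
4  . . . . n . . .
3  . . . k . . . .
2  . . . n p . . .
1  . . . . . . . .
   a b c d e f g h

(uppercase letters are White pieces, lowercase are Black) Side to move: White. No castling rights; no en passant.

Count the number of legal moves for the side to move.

5

White to move; king on c5.
In check: yes, from the black knight on e4.
Legal moves: Kc6, Kb6, Kd5, Kb5, Kb4.
Count: 5.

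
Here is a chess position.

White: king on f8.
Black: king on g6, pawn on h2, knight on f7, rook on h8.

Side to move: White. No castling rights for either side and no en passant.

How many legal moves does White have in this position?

White to move; king on f8.
In check: yes, from the black rook on h8.
Legal moves: Ke7.
Count: 1.

1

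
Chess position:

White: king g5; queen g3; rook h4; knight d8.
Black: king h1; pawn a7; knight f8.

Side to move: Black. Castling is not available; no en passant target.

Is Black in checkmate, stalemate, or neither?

checkmate

Black to move; black king on h1.
In check: yes, from the white rook on h4.
King squares — g1: attacked by Qg3; g2: attacked by Qg3; h2: attacked by Qg3.
Legal moves for Black: none.
In check with no legal moves → checkmate.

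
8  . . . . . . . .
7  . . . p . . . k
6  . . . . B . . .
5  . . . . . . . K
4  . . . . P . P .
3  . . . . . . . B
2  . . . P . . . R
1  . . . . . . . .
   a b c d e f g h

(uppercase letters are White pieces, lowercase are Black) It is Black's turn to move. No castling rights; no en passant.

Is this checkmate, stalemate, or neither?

neither

Black to move; black king on h7.
In check: no.
Legal moves for Black: Kh8, Kg7, dxe6, d6, d5.
Black has 5 legal moves and is not in check → neither.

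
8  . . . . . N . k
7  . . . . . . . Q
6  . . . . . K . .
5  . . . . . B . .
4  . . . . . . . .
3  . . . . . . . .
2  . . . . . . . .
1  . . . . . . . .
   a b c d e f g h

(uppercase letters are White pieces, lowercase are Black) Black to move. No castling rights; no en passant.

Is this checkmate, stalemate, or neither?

Black to move; black king on h8.
In check: yes, from the white queen on h7.
King squares — g7: attacked by Kf6; h7: attacked by Bf5; g8: attacked by Qh7.
Legal moves for Black: none.
In check with no legal moves → checkmate.

checkmate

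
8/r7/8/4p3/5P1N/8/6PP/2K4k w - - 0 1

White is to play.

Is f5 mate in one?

no

After f5: black king on h1; in check: no.
Black is not in check, so this cannot be checkmate.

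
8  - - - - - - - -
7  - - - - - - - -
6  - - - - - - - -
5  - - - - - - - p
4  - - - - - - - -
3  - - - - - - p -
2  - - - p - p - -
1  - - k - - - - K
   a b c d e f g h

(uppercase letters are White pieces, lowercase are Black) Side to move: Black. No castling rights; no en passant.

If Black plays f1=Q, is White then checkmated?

After f1=Q: white king on h1; in check: yes, from the black queen on f1.
King squares — g1: attacked by Qf1; g2: attacked by Qf1; h2: attacked by Pg3.
White has no legal moves → checkmate.

yes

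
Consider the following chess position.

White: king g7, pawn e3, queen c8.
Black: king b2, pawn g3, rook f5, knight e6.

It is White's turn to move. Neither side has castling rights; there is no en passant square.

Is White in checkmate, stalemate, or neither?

neither

White to move; white king on g7.
In check: yes, from the black knight on e6.
Legal moves for White: Kh8, Kg8, Kh7, Kh6, Kg6, Qxe6.
White is in check but has 6 legal moves → neither.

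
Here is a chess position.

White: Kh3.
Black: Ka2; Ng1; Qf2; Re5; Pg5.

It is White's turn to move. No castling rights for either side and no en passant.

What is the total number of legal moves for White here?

1

White to move; king on h3.
In check: yes, from the black knight on g1.
Legal moves: Kg4.
Count: 1.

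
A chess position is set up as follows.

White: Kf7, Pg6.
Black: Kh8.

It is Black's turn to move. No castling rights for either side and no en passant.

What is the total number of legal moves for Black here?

0

Black to move; king on h8.
In check: no.
Legal moves: none.
Count: 0.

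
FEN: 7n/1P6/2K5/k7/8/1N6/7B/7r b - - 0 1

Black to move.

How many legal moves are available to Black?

Black to move; king on a5.
In check: yes, from the white knight on b3.
Legal moves: Ka6, Kb4, Ka4.
Count: 3.

3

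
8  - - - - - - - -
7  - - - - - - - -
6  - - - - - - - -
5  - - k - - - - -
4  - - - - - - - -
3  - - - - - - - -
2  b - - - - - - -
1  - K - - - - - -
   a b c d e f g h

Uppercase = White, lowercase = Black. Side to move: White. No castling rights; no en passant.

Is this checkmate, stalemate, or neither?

neither

White to move; white king on b1.
In check: yes, from the black bishop on a2.
Legal moves for White: Kc2, Kb2, Kxa2, Kc1, Ka1.
White is in check but has 5 legal moves → neither.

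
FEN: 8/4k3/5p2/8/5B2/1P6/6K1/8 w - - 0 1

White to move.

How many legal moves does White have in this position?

20

White to move; king on g2.
In check: no.
Legal moves: Bb8, Bc7, Bh6, Bd6+, Bg5, Be5, Bg3, Be3, Bh2, Bd2, Bc1, Kh3, Kg3, Kf3, Kh2, Kf2, Kh1, Kg1, Kf1, b4.
Count: 20.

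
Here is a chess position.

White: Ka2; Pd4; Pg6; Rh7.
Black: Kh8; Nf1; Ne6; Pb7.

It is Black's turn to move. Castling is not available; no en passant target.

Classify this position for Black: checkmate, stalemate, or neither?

Black to move; black king on h8.
In check: yes, from the white rook on h7.
Legal moves for Black: Kg8.
Black is in check but has 1 legal move → neither.

neither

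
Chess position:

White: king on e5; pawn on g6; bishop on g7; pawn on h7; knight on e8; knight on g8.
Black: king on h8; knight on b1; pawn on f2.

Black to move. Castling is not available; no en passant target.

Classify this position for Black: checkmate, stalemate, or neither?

Black to move; black king on h8.
In check: yes, from the white bishop on g7.
King squares — g7: attacked by Ne8; h7: attacked by Pg6; g8: attacked by Ph7.
Legal moves for Black: none.
In check with no legal moves → checkmate.

checkmate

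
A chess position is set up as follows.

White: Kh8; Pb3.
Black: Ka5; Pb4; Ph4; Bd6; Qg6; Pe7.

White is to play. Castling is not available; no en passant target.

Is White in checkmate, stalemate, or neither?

White to move; white king on h8.
In check: no.
King squares — g7: attacked by Qg6; h7: attacked by Qg6; g8: attacked by Qg6.
Legal moves for White: none.
Not in check and no legal moves → stalemate.

stalemate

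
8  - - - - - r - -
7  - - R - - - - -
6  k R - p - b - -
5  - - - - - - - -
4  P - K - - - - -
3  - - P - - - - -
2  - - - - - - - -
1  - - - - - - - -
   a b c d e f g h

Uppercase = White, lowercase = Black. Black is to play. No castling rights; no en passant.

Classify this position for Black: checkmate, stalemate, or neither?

neither

Black to move; black king on a6.
In check: yes, from the white rook on b6.
Legal moves for Black: Kxb6, Ka5.
Black is in check but has 2 legal moves → neither.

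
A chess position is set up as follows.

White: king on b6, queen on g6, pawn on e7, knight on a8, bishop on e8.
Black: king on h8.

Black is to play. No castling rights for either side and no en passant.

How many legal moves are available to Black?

Black to move; king on h8.
In check: no.
Legal moves: none.
Count: 0.

0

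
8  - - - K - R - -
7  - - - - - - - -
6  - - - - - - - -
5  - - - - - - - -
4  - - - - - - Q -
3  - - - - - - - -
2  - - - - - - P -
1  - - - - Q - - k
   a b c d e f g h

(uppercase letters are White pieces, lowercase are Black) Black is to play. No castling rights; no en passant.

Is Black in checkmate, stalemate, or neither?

neither

Black to move; black king on h1.
In check: yes, from the white queen on e1.
Legal moves for Black: Kh2.
Black is in check but has 1 legal move → neither.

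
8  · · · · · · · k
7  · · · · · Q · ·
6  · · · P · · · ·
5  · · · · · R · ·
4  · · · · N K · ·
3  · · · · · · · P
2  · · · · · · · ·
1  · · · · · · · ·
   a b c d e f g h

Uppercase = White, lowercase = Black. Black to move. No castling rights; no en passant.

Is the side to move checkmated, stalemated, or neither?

Black to move; black king on h8.
In check: no.
King squares — g7: attacked by Qf7; h7: attacked by Qf7; g8: attacked by Qf7.
Legal moves for Black: none.
Not in check and no legal moves → stalemate.

stalemate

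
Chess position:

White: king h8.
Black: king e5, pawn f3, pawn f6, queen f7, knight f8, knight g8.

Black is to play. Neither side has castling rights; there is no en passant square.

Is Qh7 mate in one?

After Qh7: white king on h8; in check: yes, from the black queen on h7.
King squares — g7: attacked by Qh7; h7: attacked by Nf8; g8: attacked by Qh7.
White has no legal moves → checkmate.

yes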